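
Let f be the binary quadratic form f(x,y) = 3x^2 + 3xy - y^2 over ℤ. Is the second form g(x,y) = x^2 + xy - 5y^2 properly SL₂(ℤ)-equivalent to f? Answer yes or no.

D₁ = 21, D₂ = 21
river cycle of f (length 2): (-1, 3, 3), (3, 3, -1)
river cycle of g (length 2): (1, 3, -3), (-3, 3, 1)
cycles differ ⇒ inequivalent

no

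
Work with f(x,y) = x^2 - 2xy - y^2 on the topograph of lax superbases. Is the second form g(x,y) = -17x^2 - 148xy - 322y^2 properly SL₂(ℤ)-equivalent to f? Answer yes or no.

D₁ = 8, D₂ = 8
river cycle of f (length 2): (-1, 2, 1), (1, 2, -1)
river cycle of g (length 2): (1, 2, -1), (-1, 2, 1)
cycles coincide ⇒ equivalent

yes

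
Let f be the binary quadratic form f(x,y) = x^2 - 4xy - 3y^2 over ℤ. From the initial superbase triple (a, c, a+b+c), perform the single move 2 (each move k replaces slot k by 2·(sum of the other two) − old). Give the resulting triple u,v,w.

start (1,-3,-6) = (f(1,0),f(0,1),f(1,1))
replace slot 2: 2·(1+(-6)) − (-3) = -7 → (1,-7,-6)

1,-7,-6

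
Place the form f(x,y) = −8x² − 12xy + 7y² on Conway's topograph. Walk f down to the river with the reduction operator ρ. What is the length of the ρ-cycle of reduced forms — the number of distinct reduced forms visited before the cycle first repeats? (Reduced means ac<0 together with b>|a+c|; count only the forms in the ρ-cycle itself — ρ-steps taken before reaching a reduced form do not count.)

D = 368, ⌊√D⌋ = 19
descent: ρ → (7,12,-8)  [lands on river]
river: ρ → (-8,4,11)
river: ρ → (11,18,-1)
river: ρ → (-1,18,11)
river: ρ → (11,4,-8)
river: ρ → (-8,12,7)
river: ρ → (7,16,-4)
river: ρ → (-4,16,7)
ρ-cycle length = 8 (tail of 1 descent step not counted)

8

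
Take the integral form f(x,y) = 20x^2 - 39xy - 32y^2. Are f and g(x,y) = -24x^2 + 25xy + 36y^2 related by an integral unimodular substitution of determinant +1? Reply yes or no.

D₁ = 4081, D₂ = 4081
river cycle of f (length 28): (-32, 39, 20), (20, 41, -30), (-30, 19, 31), (31, 43, -18), (-18, 29, 45), (45, 61, -2), (-2, 63, 14), (14, 49, -30), (-30, 11, 33), (33, 55, -8), … (18 more)
river cycle of g (length 28): (36, 47, -13), (-13, 57, 16), (16, 39, -40), (-40, 41, 15), (15, 49, -28), (-28, 63, 1), (1, 63, -28), (-28, 49, 15), (15, 41, -40), (-40, 39, 16), … (18 more)
cycles differ ⇒ inequivalent

no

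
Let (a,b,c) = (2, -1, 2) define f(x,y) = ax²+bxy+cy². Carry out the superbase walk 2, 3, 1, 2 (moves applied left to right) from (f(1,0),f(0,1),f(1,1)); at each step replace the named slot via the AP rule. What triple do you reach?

start (2,2,3) = (f(1,0),f(0,1),f(1,1))
replace slot 2: 2·(2+3) − 2 = 8 → (2,8,3)
replace slot 3: 2·(2+8) − 3 = 17 → (2,8,17)
replace slot 1: 2·(8+17) − 2 = 48 → (48,8,17)
replace slot 2: 2·(48+17) − 8 = 122 → (48,122,17)

48,122,17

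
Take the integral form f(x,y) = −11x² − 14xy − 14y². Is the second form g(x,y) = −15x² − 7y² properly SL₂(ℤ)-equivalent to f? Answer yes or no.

D₁ = -420, D₂ = -420
f is negative-definite; reduce −f:
−f: translate: b→-8 (≡14 mod 22), so (11,14,14)→(11,-8,11)
−f: flip: (11,-8,11)→(11,8,11)
−f: reduced (well bottom): (11,8,11) with a≤c, −a<b≤a
flip sign back: reduced form of f is (-11,-8,-11)
g is negative-definite; reduce −g:
−g: flip: (15,0,7)→(7,0,15)
−g: reduced (well bottom): (7,0,15) with a≤c, −a<b≤a
flip sign back: reduced form of g is (-7,0,-15)
reduced forms (-11, -8, -11) vs (-7, 0, -15) ⇒ inequivalent

no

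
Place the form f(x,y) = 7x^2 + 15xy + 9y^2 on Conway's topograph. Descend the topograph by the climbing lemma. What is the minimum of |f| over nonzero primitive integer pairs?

translate: b→1 (≡15 mod 14), so (7,15,9)→(7,1,1)
flip: (7,1,1)→(1,-1,7)
translate: b→1 (≡-1 mod 2), so (1,-1,7)→(1,1,7)
reduced (well bottom): (1,1,7) with a≤c, −a<b≤a
well minimum = a = 1

1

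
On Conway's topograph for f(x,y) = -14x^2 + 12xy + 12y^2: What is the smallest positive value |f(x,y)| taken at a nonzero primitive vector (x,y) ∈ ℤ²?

river: ρ → (12,12,-14)
river: ρ → (-14,16,10)
river: ρ → (10,24,-6)
river: ρ → (-6,24,10)
river: ρ → (10,16,-14)
river: ρ → (-14,12,12)
closes: descent 0, river 6
min |a| on river = 6

6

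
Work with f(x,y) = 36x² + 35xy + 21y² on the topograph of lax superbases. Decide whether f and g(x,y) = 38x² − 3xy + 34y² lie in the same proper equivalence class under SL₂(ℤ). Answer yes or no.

D₁ = -1799, D₂ = -5159
discriminants differ ⇒ not SL₂(ℤ)-equivalent

no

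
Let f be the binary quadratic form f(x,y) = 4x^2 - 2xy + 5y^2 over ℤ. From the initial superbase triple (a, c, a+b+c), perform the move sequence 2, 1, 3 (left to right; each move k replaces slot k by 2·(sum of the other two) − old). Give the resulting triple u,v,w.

start (4,5,7) = (f(1,0),f(0,1),f(1,1))
replace slot 2: 2·(4+7) − 5 = 17 → (4,17,7)
replace slot 1: 2·(17+7) − 4 = 44 → (44,17,7)
replace slot 3: 2·(44+17) − 7 = 115 → (44,17,115)

44,17,115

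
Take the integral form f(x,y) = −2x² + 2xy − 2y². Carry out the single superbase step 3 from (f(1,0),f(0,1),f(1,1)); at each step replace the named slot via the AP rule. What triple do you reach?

start (-2,-2,-2) = (f(1,0),f(0,1),f(1,1))
replace slot 3: 2·((-2)+(-2)) − (-2) = -6 → (-2,-2,-6)

-2,-2,-6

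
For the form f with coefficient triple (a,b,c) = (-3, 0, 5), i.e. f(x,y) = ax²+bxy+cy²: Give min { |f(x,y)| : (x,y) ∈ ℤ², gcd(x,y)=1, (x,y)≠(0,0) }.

descent: ρ → (5,0,-3)
descent: ρ → (-3,6,2)  [lands on river]
river: ρ → (2,6,-3)
closes: descent 2, river 2
min |a| on river = 2

2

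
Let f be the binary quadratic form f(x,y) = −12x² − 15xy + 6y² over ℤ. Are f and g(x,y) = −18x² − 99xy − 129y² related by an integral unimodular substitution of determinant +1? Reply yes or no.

D₁ = 513, D₂ = 513
river cycle of f (length 6): (6, 15, -12), (-12, 9, 9), (9, 9, -12), (-12, 15, 6), (6, 21, -3), (-3, 21, 6)
river cycle of g (length 6): (6, 15, -12), (-12, 9, 9), (9, 9, -12), (-12, 15, 6), (6, 21, -3), (-3, 21, 6)
cycles coincide ⇒ equivalent

yes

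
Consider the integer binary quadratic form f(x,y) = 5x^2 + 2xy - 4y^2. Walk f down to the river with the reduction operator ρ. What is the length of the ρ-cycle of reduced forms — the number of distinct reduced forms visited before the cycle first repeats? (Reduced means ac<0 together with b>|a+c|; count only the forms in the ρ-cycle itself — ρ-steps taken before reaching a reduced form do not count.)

D = 84, ⌊√D⌋ = 9
river: ρ → (-4,6,3)
river: ρ → (3,6,-4)
river: ρ → (-4,2,5)
river: ρ → (5,8,-1)
river: ρ → (-1,8,5)
river: ρ → (5,2,-4)
ρ-cycle length = 6 (tail of 0 descent steps not counted)

6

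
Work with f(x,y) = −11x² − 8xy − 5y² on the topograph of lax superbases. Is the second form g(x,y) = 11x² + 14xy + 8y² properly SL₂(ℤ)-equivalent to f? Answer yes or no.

D₁ = -156, D₂ = -156
f is negative-definite; reduce −f:
−f: flip: (11,8,5)→(5,-8,11)
−f: translate: b→2 (≡-8 mod 10), so (5,-8,11)→(5,2,8)
−f: reduced (well bottom): (5,2,8) with a≤c, −a<b≤a
flip sign back: reduced form of f is (-5,-2,-8)
g: translate: b→-8 (≡14 mod 22), so (11,14,8)→(11,-8,5)
g: flip: (11,-8,5)→(5,8,11)
g: translate: b→-2 (≡8 mod 10), so (5,8,11)→(5,-2,8)
g: reduced (well bottom): (5,-2,8) with a≤c, −a<b≤a
reduced forms (-5, -2, -8) vs (5, -2, 8) ⇒ inequivalent

no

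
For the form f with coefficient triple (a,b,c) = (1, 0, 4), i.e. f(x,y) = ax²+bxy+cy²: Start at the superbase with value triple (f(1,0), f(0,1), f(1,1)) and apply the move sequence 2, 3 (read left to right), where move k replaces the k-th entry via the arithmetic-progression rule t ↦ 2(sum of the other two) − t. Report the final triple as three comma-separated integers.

start (1,4,5) = (f(1,0),f(0,1),f(1,1))
replace slot 2: 2·(1+5) − 4 = 8 → (1,8,5)
replace slot 3: 2·(1+8) − 5 = 13 → (1,8,13)

1,8,13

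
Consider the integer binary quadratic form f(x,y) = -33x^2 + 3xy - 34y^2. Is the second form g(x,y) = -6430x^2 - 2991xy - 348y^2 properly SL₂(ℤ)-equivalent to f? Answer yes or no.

D₁ = -4479, D₂ = -4479
f is negative-definite; reduce −f:
−f: reduced (well bottom): (33,-3,34) with a≤c, −a<b≤a
flip sign back: reduced form of f is (-33,3,-34)
g is negative-definite; reduce −g:
−g: flip: (6430,2991,348)→(348,-2991,6430)
−g: translate: b→-207 (≡-2991 mod 696), so (348,-2991,6430)→(348,-207,34)
−g: flip: (348,-207,34)→(34,207,348)
−g: translate: b→3 (≡207 mod 68), so (34,207,348)→(34,3,33)
−g: flip: (34,3,33)→(33,-3,34)
−g: reduced (well bottom): (33,-3,34) with a≤c, −a<b≤a
flip sign back: reduced form of g is (-33,3,-34)
reduced forms (-33, 3, -34) vs (-33, 3, -34) ⇒ equivalent

yes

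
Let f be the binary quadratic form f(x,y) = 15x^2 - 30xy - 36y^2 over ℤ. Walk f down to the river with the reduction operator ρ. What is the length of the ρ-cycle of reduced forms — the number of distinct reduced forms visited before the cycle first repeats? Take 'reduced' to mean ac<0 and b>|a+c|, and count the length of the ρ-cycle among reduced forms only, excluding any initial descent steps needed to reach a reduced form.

D = 3060, ⌊√D⌋ = 55
descent: ρ → (-36,30,15)  [lands on river]
river: ρ → (15,30,-36)
river: ρ → (-36,42,9)
river: ρ → (9,48,-21)
river: ρ → (-21,36,21)
river: ρ → (21,48,-9)
river: ρ → (-9,42,36)
river: ρ → (36,30,-15)
river: ρ → (-15,30,36)
river: ρ → (36,42,-9)
river: ρ → (-9,48,21)
river: ρ → (21,36,-21)
river: ρ → (-21,48,9)
river: ρ → (9,42,-36)
ρ-cycle length = 14 (tail of 1 descent step not counted)

14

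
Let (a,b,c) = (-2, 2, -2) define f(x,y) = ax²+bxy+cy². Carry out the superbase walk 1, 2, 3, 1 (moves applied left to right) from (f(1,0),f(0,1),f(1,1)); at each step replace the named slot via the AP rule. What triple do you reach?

start (-2,-2,-2) = (f(1,0),f(0,1),f(1,1))
replace slot 1: 2·((-2)+(-2)) − (-2) = -6 → (-6,-2,-2)
replace slot 2: 2·((-6)+(-2)) − (-2) = -14 → (-6,-14,-2)
replace slot 3: 2·((-6)+(-14)) − (-2) = -38 → (-6,-14,-38)
replace slot 1: 2·((-14)+(-38)) − (-6) = -98 → (-98,-14,-38)

-98,-14,-38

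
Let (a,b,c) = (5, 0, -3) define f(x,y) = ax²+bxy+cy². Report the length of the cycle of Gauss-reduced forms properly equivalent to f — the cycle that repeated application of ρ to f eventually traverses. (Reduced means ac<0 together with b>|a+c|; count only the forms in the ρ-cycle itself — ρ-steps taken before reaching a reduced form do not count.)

D = 60, ⌊√D⌋ = 7
descent: ρ → (-3,6,2)  [lands on river]
river: ρ → (2,6,-3)
ρ-cycle length = 2 (tail of 1 descent step not counted)

2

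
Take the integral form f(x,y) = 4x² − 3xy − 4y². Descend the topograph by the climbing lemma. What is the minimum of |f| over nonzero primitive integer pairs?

descent: ρ → (-4,3,4)  [lands on river]
river: ρ → (4,5,-3)
river: ρ → (-3,7,2)
river: ρ → (2,5,-6)
river: ρ → (-6,7,1)
river: ρ → (1,7,-6)
river: ρ → (-6,5,2)
river: ρ → (2,7,-3)
river: ρ → (-3,5,4)
river: ρ → (4,3,-4)
river: ρ → (-4,5,3)
river: ρ → (3,7,-2)
river: ρ → (-2,5,6)
river: ρ → (6,7,-1)
river: ρ → (-1,7,6)
river: ρ → (6,5,-2)
river: ρ → (-2,7,3)
river: ρ → (3,5,-4)
closes: descent 1, river 18
min |a| on river = 1

1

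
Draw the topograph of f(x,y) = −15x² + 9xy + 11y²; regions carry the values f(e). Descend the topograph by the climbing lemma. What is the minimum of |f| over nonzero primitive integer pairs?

river: ρ → (11,13,-13)
river: ρ → (-13,13,11)
river: ρ → (11,9,-15)
river: ρ → (-15,21,5)
river: ρ → (5,19,-19)
river: ρ → (-19,19,5)
river: ρ → (5,21,-15)
river: ρ → (-15,9,11)
closes: descent 0, river 8
min |a| on river = 5

5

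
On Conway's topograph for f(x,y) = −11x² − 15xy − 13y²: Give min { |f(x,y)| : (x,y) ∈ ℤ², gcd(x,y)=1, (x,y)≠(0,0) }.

translate: b→-7 (≡15 mod 22), so (11,15,13)→(11,-7,9)
flip: (11,-7,9)→(9,7,11)
reduced (well bottom): (9,7,11) with a≤c, −a<b≤a
well minimum |f| = |-9| = 9 (negative-definite)

9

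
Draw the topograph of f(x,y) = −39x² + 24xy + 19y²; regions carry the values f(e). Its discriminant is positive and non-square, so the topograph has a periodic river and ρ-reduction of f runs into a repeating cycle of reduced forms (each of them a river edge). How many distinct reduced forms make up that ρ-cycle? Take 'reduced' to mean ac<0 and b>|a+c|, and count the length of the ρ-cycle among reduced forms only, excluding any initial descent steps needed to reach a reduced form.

D = 3540, ⌊√D⌋ = 59
river: ρ → (19,52,-11)
river: ρ → (-11,58,4)
river: ρ → (4,54,-39)
river: ρ → (-39,24,19)
ρ-cycle length = 4 (tail of 0 descent steps not counted)

4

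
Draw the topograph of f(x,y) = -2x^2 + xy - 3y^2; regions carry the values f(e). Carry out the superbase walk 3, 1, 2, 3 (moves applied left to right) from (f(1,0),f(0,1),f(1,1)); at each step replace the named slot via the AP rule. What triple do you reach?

start (-2,-3,-4) = (f(1,0),f(0,1),f(1,1))
replace slot 3: 2·((-2)+(-3)) − (-4) = -6 → (-2,-3,-6)
replace slot 1: 2·((-3)+(-6)) − (-2) = -16 → (-16,-3,-6)
replace slot 2: 2·((-16)+(-6)) − (-3) = -41 → (-16,-41,-6)
replace slot 3: 2·((-16)+(-41)) − (-6) = -108 → (-16,-41,-108)

-16,-41,-108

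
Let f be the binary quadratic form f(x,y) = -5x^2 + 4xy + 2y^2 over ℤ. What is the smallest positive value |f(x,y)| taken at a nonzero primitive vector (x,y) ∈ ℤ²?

river: ρ → (2,4,-5)
river: ρ → (-5,6,1)
river: ρ → (1,6,-5)
river: ρ → (-5,4,2)
closes: descent 0, river 4
min |a| on river = 1

1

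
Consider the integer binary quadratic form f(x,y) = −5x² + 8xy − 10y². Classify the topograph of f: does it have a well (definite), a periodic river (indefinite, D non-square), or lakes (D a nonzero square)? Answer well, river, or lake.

D = b²−4ac = 8² − 4·(-5)·(-10) = -136
D < 0 ⇒ definite ⇒ every region one sign ⇒ single well

well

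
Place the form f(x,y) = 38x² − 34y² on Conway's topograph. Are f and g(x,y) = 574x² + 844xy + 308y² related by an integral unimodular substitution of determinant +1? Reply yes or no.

D₁ = 5168, D₂ = 5168
river cycle of f (length 2): (-34, 68, 4), (4, 68, -34)
river cycle of g (length 2): (-34, 68, 4), (4, 68, -34)
cycles coincide ⇒ equivalent

yes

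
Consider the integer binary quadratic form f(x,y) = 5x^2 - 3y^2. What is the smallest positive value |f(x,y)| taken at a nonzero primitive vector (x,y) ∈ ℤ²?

descent: ρ → (-3,6,2)  [lands on river]
river: ρ → (2,6,-3)
closes: descent 1, river 2
min |a| on river = 2

2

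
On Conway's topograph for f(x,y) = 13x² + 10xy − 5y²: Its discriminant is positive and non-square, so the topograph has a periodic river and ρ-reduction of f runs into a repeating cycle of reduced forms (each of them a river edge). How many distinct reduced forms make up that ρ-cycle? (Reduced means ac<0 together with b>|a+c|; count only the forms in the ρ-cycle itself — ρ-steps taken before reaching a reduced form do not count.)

D = 360, ⌊√D⌋ = 18
river: ρ → (-5,10,13)
river: ρ → (13,16,-2)
river: ρ → (-2,16,13)
river: ρ → (13,10,-5)
ρ-cycle length = 4 (tail of 0 descent steps not counted)

4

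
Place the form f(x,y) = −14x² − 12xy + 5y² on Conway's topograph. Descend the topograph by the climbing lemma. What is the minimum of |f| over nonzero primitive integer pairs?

descent: ρ → (5,12,-14)  [lands on river]
river: ρ → (-14,16,3)
river: ρ → (3,20,-2)
river: ρ → (-2,20,3)
river: ρ → (3,16,-14)
river: ρ → (-14,12,5)
river: ρ → (5,18,-5)
river: ρ → (-5,12,14)
river: ρ → (14,16,-3)
river: ρ → (-3,20,2)
river: ρ → (2,20,-3)
river: ρ → (-3,16,14)
river: ρ → (14,12,-5)
river: ρ → (-5,18,5)
closes: descent 1, river 14
min |a| on river = 2

2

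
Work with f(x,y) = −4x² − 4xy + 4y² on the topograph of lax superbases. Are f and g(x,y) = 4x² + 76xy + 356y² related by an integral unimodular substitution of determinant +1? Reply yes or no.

D₁ = 80, D₂ = 80
river cycle of f (length 2): (4, 4, -4), (-4, 4, 4)
river cycle of g (length 2): (4, 4, -4), (-4, 4, 4)
cycles coincide ⇒ equivalent

yes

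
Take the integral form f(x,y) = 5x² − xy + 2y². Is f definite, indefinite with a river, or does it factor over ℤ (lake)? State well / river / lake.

D = b²−4ac = (-1)² − 4·5·2 = -39
D < 0 ⇒ definite ⇒ every region one sign ⇒ single well

well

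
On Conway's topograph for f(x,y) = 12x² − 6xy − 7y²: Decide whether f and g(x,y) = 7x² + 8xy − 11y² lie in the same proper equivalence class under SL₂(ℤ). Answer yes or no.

D₁ = 372, D₂ = 372
river cycle of f (length 10): (-7, 6, 12), (12, 18, -1), (-1, 18, 12), (12, 6, -7), (-7, 8, 11), (11, 14, -4), (-4, 18, 3), (3, 18, -4), (-4, 14, 11), (11, 8, -7)
river cycle of g (length 10): (-11, 14, 4), (4, 18, -3), (-3, 18, 4), (4, 14, -11), (-11, 8, 7), (7, 6, -12), (-12, 18, 1), (1, 18, -12), (-12, 6, 7), (7, 8, -11)
cycles differ ⇒ inequivalent

no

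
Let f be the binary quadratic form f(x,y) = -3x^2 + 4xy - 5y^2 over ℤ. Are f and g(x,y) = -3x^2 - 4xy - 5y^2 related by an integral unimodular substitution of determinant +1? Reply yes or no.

D₁ = -44, D₂ = -44
f is negative-definite; reduce −f:
−f: translate: b→2 (≡-4 mod 6), so (3,-4,5)→(3,2,4)
−f: reduced (well bottom): (3,2,4) with a≤c, −a<b≤a
flip sign back: reduced form of f is (-3,-2,-4)
g is negative-definite; reduce −g:
−g: translate: b→-2 (≡4 mod 6), so (3,4,5)→(3,-2,4)
−g: reduced (well bottom): (3,-2,4) with a≤c, −a<b≤a
flip sign back: reduced form of g is (-3,2,-4)
reduced forms (-3, -2, -4) vs (-3, 2, -4) ⇒ inequivalent

no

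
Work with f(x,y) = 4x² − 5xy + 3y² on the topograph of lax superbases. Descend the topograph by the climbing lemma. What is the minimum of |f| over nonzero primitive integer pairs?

translate: b→3 (≡-5 mod 8), so (4,-5,3)→(4,3,2)
flip: (4,3,2)→(2,-3,4)
translate: b→1 (≡-3 mod 4), so (2,-3,4)→(2,1,3)
reduced (well bottom): (2,1,3) with a≤c, −a<b≤a
well minimum = a = 2

2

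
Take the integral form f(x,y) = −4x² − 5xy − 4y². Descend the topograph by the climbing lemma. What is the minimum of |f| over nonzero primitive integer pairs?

translate: b→-3 (≡5 mod 8), so (4,5,4)→(4,-3,3)
flip: (4,-3,3)→(3,3,4)
reduced (well bottom): (3,3,4) with a≤c, −a<b≤a
well minimum |f| = |-3| = 3 (negative-definite)

3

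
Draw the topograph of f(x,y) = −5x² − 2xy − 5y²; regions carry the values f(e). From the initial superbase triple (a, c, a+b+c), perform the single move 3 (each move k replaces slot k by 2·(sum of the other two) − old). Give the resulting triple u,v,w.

start (-5,-5,-12) = (f(1,0),f(0,1),f(1,1))
replace slot 3: 2·((-5)+(-5)) − (-12) = -8 → (-5,-5,-8)

-5,-5,-8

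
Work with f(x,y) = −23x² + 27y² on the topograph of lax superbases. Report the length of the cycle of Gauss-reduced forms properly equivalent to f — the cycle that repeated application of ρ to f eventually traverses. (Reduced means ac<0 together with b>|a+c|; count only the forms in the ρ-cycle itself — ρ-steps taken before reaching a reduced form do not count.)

D = 2484, ⌊√D⌋ = 49
descent: ρ → (27,0,-23)
descent: ρ → (-23,46,4)  [lands on river]
river: ρ → (4,42,-45)
river: ρ → (-45,48,1)
river: ρ → (1,48,-45)
river: ρ → (-45,42,4)
river: ρ → (4,46,-23)
ρ-cycle length = 6 (tail of 2 descent steps not counted)

6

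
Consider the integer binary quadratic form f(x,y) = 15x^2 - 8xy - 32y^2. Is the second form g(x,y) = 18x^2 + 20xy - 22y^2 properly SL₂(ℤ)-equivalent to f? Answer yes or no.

D₁ = 1984, D₂ = 1984
river cycle of f (length 16): (15, 22, -25), (-25, 28, 12), (12, 44, -1), (-1, 44, 12), (12, 28, -25), (-25, 22, 15), (15, 38, -9), (-9, 34, 23), (23, 12, -20), (-20, 28, 15), … (6 more)
river cycle of g (length 16): (-22, 24, 16), (16, 40, -6), (-6, 44, 2), (2, 44, -6), (-6, 40, 16), (16, 24, -22), (-22, 20, 18), (18, 16, -24), (-24, 32, 10), (10, 28, -30), … (6 more)
cycles differ ⇒ inequivalent

no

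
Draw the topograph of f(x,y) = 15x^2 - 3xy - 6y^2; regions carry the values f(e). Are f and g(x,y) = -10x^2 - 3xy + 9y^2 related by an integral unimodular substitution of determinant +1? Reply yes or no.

D₁ = 369, D₂ = 369
river cycle of f (length 10): (-6, 15, 6), (6, 9, -12), (-12, 15, 3), (3, 15, -12), (-12, 9, 6), (6, 15, -6), (-6, 9, 12), (12, 15, -3), (-3, 15, 12), (12, 9, -6)
river cycle of g (length 16): (9, 3, -10), (-10, 17, 2), (2, 19, -1), (-1, 19, 2), (2, 17, -10), (-10, 3, 9), (9, 15, -4), (-4, 17, 5), (5, 13, -10), (-10, 7, 8), … (6 more)
cycles differ ⇒ inequivalent

no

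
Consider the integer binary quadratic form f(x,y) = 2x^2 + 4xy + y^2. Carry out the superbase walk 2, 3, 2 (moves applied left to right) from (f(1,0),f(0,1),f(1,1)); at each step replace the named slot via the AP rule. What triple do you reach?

start (2,1,7) = (f(1,0),f(0,1),f(1,1))
replace slot 2: 2·(2+7) − 1 = 17 → (2,17,7)
replace slot 3: 2·(2+17) − 7 = 31 → (2,17,31)
replace slot 2: 2·(2+31) − 17 = 49 → (2,49,31)

2,49,31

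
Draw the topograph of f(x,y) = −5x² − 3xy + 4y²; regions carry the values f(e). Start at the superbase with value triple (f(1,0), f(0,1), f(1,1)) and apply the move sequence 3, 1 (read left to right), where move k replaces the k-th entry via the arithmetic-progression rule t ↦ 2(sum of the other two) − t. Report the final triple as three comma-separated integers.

start (-5,4,-4) = (f(1,0),f(0,1),f(1,1))
replace slot 3: 2·((-5)+4) − (-4) = 2 → (-5,4,2)
replace slot 1: 2·(4+2) − (-5) = 17 → (17,4,2)

17,4,2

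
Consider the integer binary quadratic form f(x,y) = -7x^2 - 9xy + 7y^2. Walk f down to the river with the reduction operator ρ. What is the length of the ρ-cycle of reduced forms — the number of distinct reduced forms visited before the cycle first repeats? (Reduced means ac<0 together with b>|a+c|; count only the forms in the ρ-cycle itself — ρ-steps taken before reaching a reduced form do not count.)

D = 277, ⌊√D⌋ = 16
descent: ρ → (7,9,-7)  [lands on river]
river: ρ → (-7,5,9)
river: ρ → (9,13,-3)
river: ρ → (-3,11,13)
river: ρ → (13,15,-1)
river: ρ → (-1,15,13)
river: ρ → (13,11,-3)
river: ρ → (-3,13,9)
river: ρ → (9,5,-7)
river: ρ → (-7,9,7)
river: ρ → (7,5,-9)
river: ρ → (-9,13,3)
river: ρ → (3,11,-13)
river: ρ → (-13,15,1)
river: ρ → (1,15,-13)
river: ρ → (-13,11,3)
river: ρ → (3,13,-9)
river: ρ → (-9,5,7)
ρ-cycle length = 18 (tail of 1 descent step not counted)

18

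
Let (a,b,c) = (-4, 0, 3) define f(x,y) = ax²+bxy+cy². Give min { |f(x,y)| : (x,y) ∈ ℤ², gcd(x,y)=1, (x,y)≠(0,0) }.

descent: ρ → (3,6,-1)  [lands on river]
river: ρ → (-1,6,3)
closes: descent 1, river 2
min |a| on river = 1

1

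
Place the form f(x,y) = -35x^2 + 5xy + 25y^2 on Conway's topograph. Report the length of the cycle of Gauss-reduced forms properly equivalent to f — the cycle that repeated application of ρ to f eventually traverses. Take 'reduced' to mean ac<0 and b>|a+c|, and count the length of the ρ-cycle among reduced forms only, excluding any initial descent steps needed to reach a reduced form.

D = 3525, ⌊√D⌋ = 59
descent: ρ → (25,45,-15)  [lands on river]
river: ρ → (-15,45,25)
river: ρ → (25,55,-5)
river: ρ → (-5,55,25)
ρ-cycle length = 4 (tail of 1 descent step not counted)

4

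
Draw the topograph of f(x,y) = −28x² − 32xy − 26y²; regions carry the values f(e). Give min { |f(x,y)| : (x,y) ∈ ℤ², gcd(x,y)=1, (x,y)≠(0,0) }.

translate: b→-24 (≡32 mod 56), so (28,32,26)→(28,-24,22)
flip: (28,-24,22)→(22,24,28)
translate: b→-20 (≡24 mod 44), so (22,24,28)→(22,-20,26)
reduced (well bottom): (22,-20,26) with a≤c, −a<b≤a
well minimum |f| = |-22| = 22 (negative-definite)

22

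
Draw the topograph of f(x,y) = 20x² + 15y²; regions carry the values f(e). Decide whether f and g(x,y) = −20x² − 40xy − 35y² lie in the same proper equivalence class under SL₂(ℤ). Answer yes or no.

D₁ = -1200, D₂ = -1200
f: flip: (20,0,15)→(15,0,20)
f: reduced (well bottom): (15,0,20) with a≤c, −a<b≤a
g is negative-definite; reduce −g:
−g: translate: b→0 (≡40 mod 40), so (20,40,35)→(20,0,15)
−g: flip: (20,0,15)→(15,0,20)
−g: reduced (well bottom): (15,0,20) with a≤c, −a<b≤a
flip sign back: reduced form of g is (-15,0,-20)
reduced forms (15, 0, 20) vs (-15, 0, -20) ⇒ inequivalent

no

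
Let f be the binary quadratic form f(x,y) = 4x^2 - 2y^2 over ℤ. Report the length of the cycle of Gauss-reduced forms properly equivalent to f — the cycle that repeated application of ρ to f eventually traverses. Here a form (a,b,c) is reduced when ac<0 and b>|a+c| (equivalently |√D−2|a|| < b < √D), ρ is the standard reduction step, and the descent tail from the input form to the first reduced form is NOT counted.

D = 32, ⌊√D⌋ = 5
descent: ρ → (-2,4,2)  [lands on river]
river: ρ → (2,4,-2)
ρ-cycle length = 2 (tail of 1 descent step not counted)

2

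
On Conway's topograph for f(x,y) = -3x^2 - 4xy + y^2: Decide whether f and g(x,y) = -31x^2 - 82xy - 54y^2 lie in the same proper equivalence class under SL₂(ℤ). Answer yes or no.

D₁ = 28, D₂ = 28
river cycle of f (length 4): (1, 4, -3), (-3, 2, 2), (2, 2, -3), (-3, 4, 1)
river cycle of g (length 4): (-3, 2, 2), (2, 2, -3), (-3, 4, 1), (1, 4, -3)
cycles coincide ⇒ equivalent

yes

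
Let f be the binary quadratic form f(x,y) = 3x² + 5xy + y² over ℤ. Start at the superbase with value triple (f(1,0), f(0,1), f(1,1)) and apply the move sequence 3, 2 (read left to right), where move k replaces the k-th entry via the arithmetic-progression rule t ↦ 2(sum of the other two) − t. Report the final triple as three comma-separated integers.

start (3,1,9) = (f(1,0),f(0,1),f(1,1))
replace slot 3: 2·(3+1) − 9 = -1 → (3,1,-1)
replace slot 2: 2·(3+(-1)) − 1 = 3 → (3,3,-1)

3,3,-1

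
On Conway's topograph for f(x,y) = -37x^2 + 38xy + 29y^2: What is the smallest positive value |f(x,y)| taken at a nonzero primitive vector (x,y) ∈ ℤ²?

river: ρ → (29,20,-46)
river: ρ → (-46,72,3)
river: ρ → (3,72,-46)
river: ρ → (-46,20,29)
river: ρ → (29,38,-37)
river: ρ → (-37,36,30)
river: ρ → (30,24,-43)
river: ρ → (-43,62,11)
river: ρ → (11,70,-19)
river: ρ → (-19,44,50)
river: ρ → (50,56,-13)
river: ρ → (-13,74,5)
river: ρ → (5,66,-69)
river: ρ → (-69,72,2)
river: ρ → (2,72,-69)
river: ρ → (-69,66,5)
river: ρ → (5,74,-13)
river: ρ → (-13,56,50)
river: ρ → (50,44,-19)
river: ρ → (-19,70,11)
river: ρ → (11,62,-43)
river: ρ → (-43,24,30)
river: ρ → (30,36,-37)
river: ρ → (-37,38,29)
closes: descent 0, river 24
min |a| on river = 2

2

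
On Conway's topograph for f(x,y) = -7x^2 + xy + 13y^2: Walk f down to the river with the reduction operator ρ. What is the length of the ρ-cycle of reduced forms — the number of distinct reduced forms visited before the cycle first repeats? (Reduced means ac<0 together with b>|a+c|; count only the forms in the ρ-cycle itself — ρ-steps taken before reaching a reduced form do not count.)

D = 365, ⌊√D⌋ = 19
descent: ρ → (13,-1,-7)
descent: ρ → (-7,15,5)  [lands on river]
river: ρ → (5,15,-7)
river: ρ → (-7,13,7)
river: ρ → (7,15,-5)
river: ρ → (-5,15,7)
river: ρ → (7,13,-7)
ρ-cycle length = 6 (tail of 2 descent steps not counted)

6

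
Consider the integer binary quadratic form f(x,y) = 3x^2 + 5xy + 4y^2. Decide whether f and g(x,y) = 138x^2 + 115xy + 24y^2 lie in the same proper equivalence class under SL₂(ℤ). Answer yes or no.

D₁ = -23, D₂ = -23
f: translate: b→-1 (≡5 mod 6), so (3,5,4)→(3,-1,2)
f: flip: (3,-1,2)→(2,1,3)
f: reduced (well bottom): (2,1,3) with a≤c, −a<b≤a
g: flip: (138,115,24)→(24,-115,138)
g: translate: b→-19 (≡-115 mod 48), so (24,-115,138)→(24,-19,4)
g: flip: (24,-19,4)→(4,19,24)
g: translate: b→3 (≡19 mod 8), so (4,19,24)→(4,3,2)
g: flip: (4,3,2)→(2,-3,4)
g: translate: b→1 (≡-3 mod 4), so (2,-3,4)→(2,1,3)
g: reduced (well bottom): (2,1,3) with a≤c, −a<b≤a
reduced forms (2, 1, 3) vs (2, 1, 3) ⇒ equivalent

yes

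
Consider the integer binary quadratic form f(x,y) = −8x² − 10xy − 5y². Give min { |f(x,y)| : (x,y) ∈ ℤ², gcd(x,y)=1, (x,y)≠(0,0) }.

translate: b→-6 (≡10 mod 16), so (8,10,5)→(8,-6,3)
flip: (8,-6,3)→(3,6,8)
translate: b→0 (≡6 mod 6), so (3,6,8)→(3,0,5)
reduced (well bottom): (3,0,5) with a≤c, −a<b≤a
well minimum |f| = |-3| = 3 (negative-definite)

3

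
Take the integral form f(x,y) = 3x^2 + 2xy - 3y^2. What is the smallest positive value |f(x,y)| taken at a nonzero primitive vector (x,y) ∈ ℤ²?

river: ρ → (-3,4,2)
river: ρ → (2,4,-3)
river: ρ → (-3,2,3)
river: ρ → (3,4,-2)
river: ρ → (-2,4,3)
river: ρ → (3,2,-3)
closes: descent 0, river 6
min |a| on river = 2

2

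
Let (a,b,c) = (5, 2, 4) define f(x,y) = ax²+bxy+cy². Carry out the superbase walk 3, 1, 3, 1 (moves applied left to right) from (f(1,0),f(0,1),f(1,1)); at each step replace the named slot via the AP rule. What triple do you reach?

start (5,4,11) = (f(1,0),f(0,1),f(1,1))
replace slot 3: 2·(5+4) − 11 = 7 → (5,4,7)
replace slot 1: 2·(4+7) − 5 = 17 → (17,4,7)
replace slot 3: 2·(17+4) − 7 = 35 → (17,4,35)
replace slot 1: 2·(4+35) − 17 = 61 → (61,4,35)

61,4,35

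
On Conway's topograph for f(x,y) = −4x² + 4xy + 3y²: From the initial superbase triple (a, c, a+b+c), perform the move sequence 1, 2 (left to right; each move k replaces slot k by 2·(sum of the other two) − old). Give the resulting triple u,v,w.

start (-4,3,3) = (f(1,0),f(0,1),f(1,1))
replace slot 1: 2·(3+3) − (-4) = 16 → (16,3,3)
replace slot 2: 2·(16+3) − 3 = 35 → (16,35,3)

16,35,3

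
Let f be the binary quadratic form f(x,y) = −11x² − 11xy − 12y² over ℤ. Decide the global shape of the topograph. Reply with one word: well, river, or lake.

D = b²−4ac = (-11)² − 4·(-11)·(-12) = -407
D < 0 ⇒ definite ⇒ every region one sign ⇒ single well

well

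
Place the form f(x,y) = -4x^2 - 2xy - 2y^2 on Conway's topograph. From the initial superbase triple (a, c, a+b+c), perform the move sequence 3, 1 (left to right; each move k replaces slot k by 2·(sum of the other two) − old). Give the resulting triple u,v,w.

start (-4,-2,-8) = (f(1,0),f(0,1),f(1,1))
replace slot 3: 2·((-4)+(-2)) − (-8) = -4 → (-4,-2,-4)
replace slot 1: 2·((-2)+(-4)) − (-4) = -8 → (-8,-2,-4)

-8,-2,-4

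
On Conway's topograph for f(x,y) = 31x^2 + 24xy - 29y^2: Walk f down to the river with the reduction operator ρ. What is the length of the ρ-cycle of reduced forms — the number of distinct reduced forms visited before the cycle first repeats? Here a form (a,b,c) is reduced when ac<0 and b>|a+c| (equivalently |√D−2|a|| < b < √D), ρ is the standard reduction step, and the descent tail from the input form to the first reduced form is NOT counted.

D = 4172, ⌊√D⌋ = 64
river: ρ → (-29,34,26)
river: ρ → (26,18,-37)
river: ρ → (-37,56,7)
river: ρ → (7,56,-37)
river: ρ → (-37,18,26)
river: ρ → (26,34,-29)
river: ρ → (-29,24,31)
river: ρ → (31,38,-22)
river: ρ → (-22,50,19)
river: ρ → (19,64,-1)
river: ρ → (-1,64,19)
river: ρ → (19,50,-22)
river: ρ → (-22,38,31)
river: ρ → (31,24,-29)
ρ-cycle length = 14 (tail of 0 descent steps not counted)

14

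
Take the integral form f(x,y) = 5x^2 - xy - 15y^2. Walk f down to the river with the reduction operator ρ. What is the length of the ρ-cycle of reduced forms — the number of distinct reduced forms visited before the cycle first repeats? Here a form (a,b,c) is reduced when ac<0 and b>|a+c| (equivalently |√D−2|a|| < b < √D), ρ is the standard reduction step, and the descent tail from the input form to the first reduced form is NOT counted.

D = 301, ⌊√D⌋ = 17
descent: ρ → (-15,1,5)
descent: ρ → (5,9,-11)  [lands on river]
river: ρ → (-11,13,3)
river: ρ → (3,17,-1)
river: ρ → (-1,17,3)
river: ρ → (3,13,-11)
river: ρ → (-11,9,5)
river: ρ → (5,11,-9)
river: ρ → (-9,7,7)
river: ρ → (7,7,-9)
river: ρ → (-9,11,5)
ρ-cycle length = 10 (tail of 2 descent steps not counted)

10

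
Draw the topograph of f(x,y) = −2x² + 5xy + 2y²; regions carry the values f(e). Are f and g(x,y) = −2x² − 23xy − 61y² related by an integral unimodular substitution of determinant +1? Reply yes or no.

D₁ = 41, D₂ = 41
river cycle of f (length 10): (2, 3, -4), (-4, 5, 1), (1, 5, -4), (-4, 3, 2), (2, 5, -2), (-2, 3, 4), (4, 5, -1), (-1, 5, 4), (4, 3, -2), (-2, 5, 2)
river cycle of g (length 10): (-2, 5, 2), (2, 3, -4), (-4, 5, 1), (1, 5, -4), (-4, 3, 2), (2, 5, -2), (-2, 3, 4), (4, 5, -1), (-1, 5, 4), (4, 3, -2)
cycles coincide ⇒ equivalent

yes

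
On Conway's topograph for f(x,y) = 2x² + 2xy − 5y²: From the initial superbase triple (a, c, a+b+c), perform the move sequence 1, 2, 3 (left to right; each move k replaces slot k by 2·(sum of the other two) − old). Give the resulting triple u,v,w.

start (2,-5,-1) = (f(1,0),f(0,1),f(1,1))
replace slot 1: 2·((-5)+(-1)) − 2 = -14 → (-14,-5,-1)
replace slot 2: 2·((-14)+(-1)) − (-5) = -25 → (-14,-25,-1)
replace slot 3: 2·((-14)+(-25)) − (-1) = -77 → (-14,-25,-77)

-14,-25,-77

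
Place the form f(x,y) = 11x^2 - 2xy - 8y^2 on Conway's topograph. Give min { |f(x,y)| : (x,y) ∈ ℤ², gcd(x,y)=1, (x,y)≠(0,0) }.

descent: ρ → (-8,18,1)  [lands on river]
river: ρ → (1,18,-8)
river: ρ → (-8,14,5)
river: ρ → (5,16,-5)
river: ρ → (-5,14,8)
river: ρ → (8,18,-1)
river: ρ → (-1,18,8)
river: ρ → (8,14,-5)
river: ρ → (-5,16,5)
river: ρ → (5,14,-8)
closes: descent 1, river 10
min |a| on river = 1

1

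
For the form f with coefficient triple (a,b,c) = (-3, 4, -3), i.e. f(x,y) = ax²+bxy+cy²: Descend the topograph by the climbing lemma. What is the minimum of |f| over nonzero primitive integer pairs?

translate: b→2 (≡-4 mod 6), so (3,-4,3)→(3,2,2)
flip: (3,2,2)→(2,-2,3)
translate: b→2 (≡-2 mod 4), so (2,-2,3)→(2,2,3)
reduced (well bottom): (2,2,3) with a≤c, −a<b≤a
well minimum |f| = |-2| = 2 (negative-definite)

2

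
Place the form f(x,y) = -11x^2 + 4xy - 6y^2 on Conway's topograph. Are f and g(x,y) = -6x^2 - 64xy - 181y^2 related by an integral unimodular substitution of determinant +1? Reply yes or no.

D₁ = -248, D₂ = -248
f is negative-definite; reduce −f:
−f: flip: (11,-4,6)→(6,4,11)
−f: reduced (well bottom): (6,4,11) with a≤c, −a<b≤a
flip sign back: reduced form of f is (-6,-4,-11)
g is negative-definite; reduce −g:
−g: translate: b→4 (≡64 mod 12), so (6,64,181)→(6,4,11)
−g: reduced (well bottom): (6,4,11) with a≤c, −a<b≤a
flip sign back: reduced form of g is (-6,-4,-11)
reduced forms (-6, -4, -11) vs (-6, -4, -11) ⇒ equivalent

yes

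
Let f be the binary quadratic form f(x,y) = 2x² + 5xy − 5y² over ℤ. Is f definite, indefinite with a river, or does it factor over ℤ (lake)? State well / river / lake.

D = b²−4ac = 5² − 4·2·(-5) = 65
D > 0 non-square ⇒ indefinite ⇒ periodic river

river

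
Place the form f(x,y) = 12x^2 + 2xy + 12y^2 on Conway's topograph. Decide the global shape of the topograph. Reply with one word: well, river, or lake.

D = b²−4ac = 2² − 4·12·12 = -572
D < 0 ⇒ definite ⇒ every region one sign ⇒ single well

well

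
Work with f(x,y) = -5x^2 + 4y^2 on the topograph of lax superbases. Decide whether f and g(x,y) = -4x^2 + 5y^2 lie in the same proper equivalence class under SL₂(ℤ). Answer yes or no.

D₁ = 80, D₂ = 80
river cycle of f (length 2): (4, 8, -1), (-1, 8, 4)
river cycle of g (length 2): (-4, 8, 1), (1, 8, -4)
cycles differ ⇒ inequivalent

no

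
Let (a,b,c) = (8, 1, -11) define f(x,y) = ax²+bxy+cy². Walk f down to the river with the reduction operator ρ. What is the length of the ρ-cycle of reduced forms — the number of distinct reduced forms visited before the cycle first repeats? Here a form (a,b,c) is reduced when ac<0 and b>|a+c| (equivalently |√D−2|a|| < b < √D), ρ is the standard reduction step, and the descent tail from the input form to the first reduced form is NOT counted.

D = 353, ⌊√D⌋ = 18
descent: ρ → (-11,-1,8)
descent: ρ → (8,17,-2)  [lands on river]
river: ρ → (-2,15,16)
river: ρ → (16,17,-1)
river: ρ → (-1,17,16)
river: ρ → (16,15,-2)
river: ρ → (-2,17,8)
river: ρ → (8,15,-4)
river: ρ → (-4,17,4)
river: ρ → (4,15,-8)
river: ρ → (-8,17,2)
river: ρ → (2,15,-16)
river: ρ → (-16,17,1)
river: ρ → (1,17,-16)
river: ρ → (-16,15,2)
river: ρ → (2,17,-8)
river: ρ → (-8,15,4)
river: ρ → (4,17,-4)
river: ρ → (-4,15,8)
ρ-cycle length = 18 (tail of 2 descent steps not counted)

18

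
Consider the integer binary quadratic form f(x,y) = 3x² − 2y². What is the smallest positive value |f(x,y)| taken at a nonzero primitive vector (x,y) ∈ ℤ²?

descent: ρ → (-2,4,1)  [lands on river]
river: ρ → (1,4,-2)
closes: descent 1, river 2
min |a| on river = 1

1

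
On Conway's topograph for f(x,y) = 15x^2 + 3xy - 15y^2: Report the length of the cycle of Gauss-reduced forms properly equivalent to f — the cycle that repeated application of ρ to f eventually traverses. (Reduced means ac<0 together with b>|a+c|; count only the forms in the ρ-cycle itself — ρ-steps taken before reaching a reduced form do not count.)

D = 909, ⌊√D⌋ = 30
river: ρ → (-15,27,3)
river: ρ → (3,27,-15)
river: ρ → (-15,3,15)
river: ρ → (15,27,-3)
river: ρ → (-3,27,15)
river: ρ → (15,3,-15)
ρ-cycle length = 6 (tail of 0 descent steps not counted)

6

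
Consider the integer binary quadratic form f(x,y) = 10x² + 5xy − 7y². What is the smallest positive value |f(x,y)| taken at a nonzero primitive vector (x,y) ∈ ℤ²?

river: ρ → (-7,9,8)
river: ρ → (8,7,-8)
river: ρ → (-8,9,7)
river: ρ → (7,5,-10)
river: ρ → (-10,15,2)
river: ρ → (2,17,-2)
river: ρ → (-2,15,10)
river: ρ → (10,5,-7)
closes: descent 0, river 8
min |a| on river = 2

2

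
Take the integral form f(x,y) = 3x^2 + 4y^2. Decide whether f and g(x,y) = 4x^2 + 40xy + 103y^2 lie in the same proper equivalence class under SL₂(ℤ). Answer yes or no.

D₁ = -48, D₂ = -48
f: reduced (well bottom): (3,0,4) with a≤c, −a<b≤a
g: translate: b→0 (≡40 mod 8), so (4,40,103)→(4,0,3)
g: flip: (4,0,3)→(3,0,4)
g: reduced (well bottom): (3,0,4) with a≤c, −a<b≤a
reduced forms (3, 0, 4) vs (3, 0, 4) ⇒ equivalent

yes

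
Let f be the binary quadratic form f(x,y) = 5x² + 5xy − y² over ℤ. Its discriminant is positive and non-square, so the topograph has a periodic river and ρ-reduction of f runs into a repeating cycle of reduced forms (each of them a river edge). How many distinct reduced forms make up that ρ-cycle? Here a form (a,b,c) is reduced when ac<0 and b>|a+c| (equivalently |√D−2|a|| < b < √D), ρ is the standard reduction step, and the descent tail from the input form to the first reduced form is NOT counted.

D = 45, ⌊√D⌋ = 6
river: ρ → (-1,5,5)
river: ρ → (5,5,-1)
ρ-cycle length = 2 (tail of 0 descent steps not counted)

2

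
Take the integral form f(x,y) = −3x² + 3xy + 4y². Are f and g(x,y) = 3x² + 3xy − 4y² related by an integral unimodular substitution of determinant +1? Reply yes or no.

D₁ = 57, D₂ = 57
river cycle of f (length 6): (4, 5, -2), (-2, 7, 1), (1, 7, -2), (-2, 5, 4), (4, 3, -3), (-3, 3, 4)
river cycle of g (length 6): (-4, 5, 2), (2, 7, -1), (-1, 7, 2), (2, 5, -4), (-4, 3, 3), (3, 3, -4)
cycles differ ⇒ inequivalent

no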